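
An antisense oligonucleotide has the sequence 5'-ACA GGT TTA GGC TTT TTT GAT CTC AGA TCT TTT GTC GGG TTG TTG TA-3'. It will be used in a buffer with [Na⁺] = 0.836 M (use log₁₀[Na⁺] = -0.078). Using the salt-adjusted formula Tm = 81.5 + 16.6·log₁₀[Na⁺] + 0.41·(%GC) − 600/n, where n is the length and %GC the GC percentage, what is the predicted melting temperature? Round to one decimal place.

Length n = 47. Scanning the sequence gives T=22, A=7, G=12, C=6.
G+C = 18, so %GC = 18/47 × 100 = 38.298%
Salt term: 16.6 × (-0.078) = -1.295
GC term: 0.41 × 38.298 = 15.702; length term: −600/47 = −12.766
Tm = 81.5 + (-1.295) + 15.702 − 12.766 = 83.141 → 83.1°C

83.1°C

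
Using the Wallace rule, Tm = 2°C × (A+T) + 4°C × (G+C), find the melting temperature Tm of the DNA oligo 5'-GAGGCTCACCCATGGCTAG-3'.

A=4, G=6, T=3, C=6
AT pairs contribute 7, GC pairs contribute 12.
Tm = 4·12 + 2·7 = 48 + 14 = 62°C

62°C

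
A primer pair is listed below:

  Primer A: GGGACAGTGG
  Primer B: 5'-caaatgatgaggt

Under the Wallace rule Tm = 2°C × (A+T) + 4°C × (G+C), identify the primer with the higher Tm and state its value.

Primer B, 36°C

Primer A: A+T=3, G+C=7 → Tm = 2(3)+4(7) = 34°C
Primer B: A+T=8, G+C=5 → Tm = 2(8)+4(5) = 36°C
34°C vs 36°C → primer B is higher.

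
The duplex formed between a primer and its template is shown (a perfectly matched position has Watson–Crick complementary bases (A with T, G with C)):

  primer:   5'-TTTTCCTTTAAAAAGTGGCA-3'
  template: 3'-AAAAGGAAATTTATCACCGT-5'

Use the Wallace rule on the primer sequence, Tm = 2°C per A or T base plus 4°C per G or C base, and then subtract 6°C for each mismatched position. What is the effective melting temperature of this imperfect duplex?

Primer base counts: A=6, T=8, G=3, C=3 → A+T=14, G+C=6
Perfect-match Tm = 2(14) + 4(6) = 28 + 24 = 52°C
Mismatches (positions where the bases are not complementary): 1 (at position 13)
Effective Tm = 52 − 1×6 = 52 − 6 = 46°C

46°C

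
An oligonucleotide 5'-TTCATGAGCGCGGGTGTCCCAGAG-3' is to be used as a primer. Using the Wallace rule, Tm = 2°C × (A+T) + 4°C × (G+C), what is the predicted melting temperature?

78°C

T=5, A=4, C=6, G=9
A+T = 9, G+C = 15
Tm = 2(9) + 4(15) = 18 + 60 = 78°C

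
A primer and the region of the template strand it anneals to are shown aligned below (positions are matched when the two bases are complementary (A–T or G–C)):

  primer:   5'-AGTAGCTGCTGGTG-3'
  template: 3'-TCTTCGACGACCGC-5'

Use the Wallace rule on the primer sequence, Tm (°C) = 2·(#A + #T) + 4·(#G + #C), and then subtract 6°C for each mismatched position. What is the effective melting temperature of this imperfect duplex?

Primer base counts: A=2, T=4, G=6, C=2 → A+T=6, G+C=8
Perfect-match Tm = 2(6) + 4(8) = 12 + 32 = 44°C
Mismatches (positions where the bases are not complementary): 2 (at positions 3, 13)
Effective Tm = 44 − 2×6 = 44 − 12 = 32°C

32°C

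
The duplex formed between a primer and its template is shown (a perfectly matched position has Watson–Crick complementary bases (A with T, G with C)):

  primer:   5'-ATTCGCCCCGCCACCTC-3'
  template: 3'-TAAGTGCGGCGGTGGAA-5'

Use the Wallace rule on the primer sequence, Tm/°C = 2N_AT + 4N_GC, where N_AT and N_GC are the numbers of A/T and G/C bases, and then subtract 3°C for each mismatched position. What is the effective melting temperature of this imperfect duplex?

49°C

Primer base counts: A=2, T=3, G=2, C=10 → A+T=5, G+C=12
Perfect-match Tm = 2(5) + 4(12) = 10 + 48 = 58°C
Mismatches (positions where the bases are not complementary): 3 (at positions 5, 7, 17)
Effective Tm = 58 − 3×3 = 58 − 9 = 49°C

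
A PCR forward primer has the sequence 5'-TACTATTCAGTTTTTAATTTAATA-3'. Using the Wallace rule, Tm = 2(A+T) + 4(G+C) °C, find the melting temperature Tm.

54°C

Scanning the sequence gives A=8, G=1, T=13, C=2.
A+T = 21, G+C = 3
Tm = 2(21) + 4(3) = 42 + 12 = 54°C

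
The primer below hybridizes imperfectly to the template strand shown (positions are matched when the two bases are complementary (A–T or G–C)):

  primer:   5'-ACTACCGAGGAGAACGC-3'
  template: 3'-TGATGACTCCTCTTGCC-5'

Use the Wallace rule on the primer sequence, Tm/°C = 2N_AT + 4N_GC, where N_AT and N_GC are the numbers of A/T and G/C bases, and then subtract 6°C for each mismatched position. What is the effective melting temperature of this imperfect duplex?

Primer base counts: A=6, T=1, G=5, C=5 → A+T=7, G+C=10
Perfect-match Tm = 2(7) + 4(10) = 14 + 40 = 54°C
Mismatches (positions where the bases are not complementary): 2 (at positions 6, 17)
Effective Tm = 54 − 2×6 = 54 − 12 = 42°C

42°C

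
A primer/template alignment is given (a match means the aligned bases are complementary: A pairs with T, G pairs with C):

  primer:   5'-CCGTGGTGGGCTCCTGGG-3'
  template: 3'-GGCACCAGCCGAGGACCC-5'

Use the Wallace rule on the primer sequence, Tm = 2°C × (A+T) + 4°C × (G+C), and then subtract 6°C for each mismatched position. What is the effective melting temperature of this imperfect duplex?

58°C

Primer base counts: A=0, T=4, G=9, C=5 → A+T=4, G+C=14
Perfect-match Tm = 2(4) + 4(14) = 8 + 56 = 64°C
Mismatches (positions where the bases are not complementary): 1 (at position 8)
Effective Tm = 64 − 1×6 = 64 − 6 = 58°C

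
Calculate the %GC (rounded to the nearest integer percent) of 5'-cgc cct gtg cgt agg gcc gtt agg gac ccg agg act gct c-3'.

70%

Scanning the sequence gives C=13, A=5, G=15, T=7.
G+C = 15 + 13 = 28 out of 40 bases
%GC = 28/40 × 100 = 70% ≈ 70%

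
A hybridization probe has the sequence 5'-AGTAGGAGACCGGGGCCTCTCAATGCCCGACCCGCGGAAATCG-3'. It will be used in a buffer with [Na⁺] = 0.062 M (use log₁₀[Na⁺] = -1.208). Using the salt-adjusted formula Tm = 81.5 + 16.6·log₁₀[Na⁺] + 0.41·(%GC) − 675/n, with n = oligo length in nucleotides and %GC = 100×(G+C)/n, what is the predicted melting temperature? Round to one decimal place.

Length n = 43. Base counts: T=5, C=14, A=10, G=14
G+C = 28, so %GC = 28/43 × 100 = 65.116%
Salt term: 16.6 × (-1.208) = -20.053
GC term: 0.41 × 65.116 = 26.698; length term: −675/43 = −15.698
Tm = 81.5 + (-20.053) + 26.698 − 15.698 = 72.447 → 72.4°C

72.4°C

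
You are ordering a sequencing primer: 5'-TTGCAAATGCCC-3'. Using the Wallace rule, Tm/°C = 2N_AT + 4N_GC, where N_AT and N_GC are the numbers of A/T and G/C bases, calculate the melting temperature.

36°C

Counting bases: T=3, G=2, A=3, C=4
A+T = 6, G+C = 6
Tm = 2×6 + 4×6 = 36°C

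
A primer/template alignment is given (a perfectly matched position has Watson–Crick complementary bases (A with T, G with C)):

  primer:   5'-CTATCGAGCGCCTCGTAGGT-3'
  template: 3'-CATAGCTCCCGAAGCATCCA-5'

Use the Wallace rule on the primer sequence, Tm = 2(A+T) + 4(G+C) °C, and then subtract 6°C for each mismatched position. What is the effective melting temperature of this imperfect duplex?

Primer base counts: A=3, T=5, G=6, C=6 → A+T=8, G+C=12
Perfect-match Tm = 2(8) + 4(12) = 16 + 48 = 64°C
Mismatches (positions where the bases are not complementary): 3 (at positions 1, 9, 12)
Effective Tm = 64 − 3×6 = 64 − 18 = 46°C

46°C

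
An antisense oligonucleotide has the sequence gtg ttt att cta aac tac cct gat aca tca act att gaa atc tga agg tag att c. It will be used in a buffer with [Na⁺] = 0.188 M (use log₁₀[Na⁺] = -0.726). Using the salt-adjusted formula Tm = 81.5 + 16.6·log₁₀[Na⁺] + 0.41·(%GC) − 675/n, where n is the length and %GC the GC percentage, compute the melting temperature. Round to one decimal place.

70.6°C

Length n = 55. Counting bases: G=8, T=19, C=10, A=18
G+C = 18, so %GC = 18/55 × 100 = 32.727%
Salt term: 16.6 × (-0.726) = -12.052
GC term: 0.41 × 32.727 = 13.418; length term: −675/55 = −12.273
Tm = 81.5 + (-12.052) + 13.418 − 12.273 = 70.593 → 70.6°C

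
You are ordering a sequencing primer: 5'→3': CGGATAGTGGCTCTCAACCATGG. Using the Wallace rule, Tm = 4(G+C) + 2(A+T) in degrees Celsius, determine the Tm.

C=6, T=5, G=7, A=5
So N_AT = 10 and N_GC = 13.
Tm = 4·13 + 2·10 = 52 + 20 = 72°C

72°C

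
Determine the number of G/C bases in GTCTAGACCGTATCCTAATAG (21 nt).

9

Counting bases: T=6, A=6, G=4, C=5
G+C = 4 + 5 = 9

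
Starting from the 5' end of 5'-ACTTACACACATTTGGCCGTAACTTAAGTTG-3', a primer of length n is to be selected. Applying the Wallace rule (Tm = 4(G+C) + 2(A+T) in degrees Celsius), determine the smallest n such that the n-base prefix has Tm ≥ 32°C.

n = 12

First 11 bases: ACTTACACACA → Tm = 30°C (< 32°C)
First 12 bases: ACTTACACACAT → Tm = 32°C (≥ 32°C)
Each additional base adds 2°C (A/T) or 4°C (G/C), so Tm is non-decreasing in n; n = 12 is the first length to reach 32°C.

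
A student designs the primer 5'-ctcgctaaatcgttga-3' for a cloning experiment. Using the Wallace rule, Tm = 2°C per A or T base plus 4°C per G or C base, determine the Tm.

Scanning the sequence gives C=4, G=3, A=4, T=5.
A+T = 9, G+C = 7
Tm = 2×9 + 4×7 = 46°C

46°C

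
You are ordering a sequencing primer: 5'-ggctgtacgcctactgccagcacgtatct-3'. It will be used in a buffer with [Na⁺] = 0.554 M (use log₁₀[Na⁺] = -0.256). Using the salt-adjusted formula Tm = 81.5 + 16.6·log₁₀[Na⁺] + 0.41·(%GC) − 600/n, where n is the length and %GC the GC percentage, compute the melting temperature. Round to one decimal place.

80.6°C

Length n = 29. Base counts: G=7, A=5, C=10, T=7
G+C = 17, so %GC = 17/29 × 100 = 58.621%
Salt term: 16.6 × (-0.256) = -4.25
GC term: 0.41 × 58.621 = 24.035; length term: −600/29 = −20.69
Tm = 81.5 + (-4.25) + 24.035 − 20.69 = 80.595 → 80.6°C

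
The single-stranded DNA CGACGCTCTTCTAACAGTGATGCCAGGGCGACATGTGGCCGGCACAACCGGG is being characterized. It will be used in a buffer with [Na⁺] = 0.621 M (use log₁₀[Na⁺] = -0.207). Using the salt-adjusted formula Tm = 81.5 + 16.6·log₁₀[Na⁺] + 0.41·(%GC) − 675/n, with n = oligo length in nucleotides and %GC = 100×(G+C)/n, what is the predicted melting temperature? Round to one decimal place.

Length n = 52. T=8, A=11, G=17, C=16
G+C = 33, so %GC = 33/52 × 100 = 63.462%
Salt term: 16.6 × (-0.207) = -3.436
GC term: 0.41 × 63.462 = 26.019; length term: −675/52 = −12.981
Tm = 81.5 + (-3.436) + 26.019 − 12.981 = 91.102 → 91.1°C

91.1°C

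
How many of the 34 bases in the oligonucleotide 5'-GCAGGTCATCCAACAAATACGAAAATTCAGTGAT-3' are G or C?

13

Counting bases: A=14, T=7, C=7, G=6
G+C = 6 + 7 = 13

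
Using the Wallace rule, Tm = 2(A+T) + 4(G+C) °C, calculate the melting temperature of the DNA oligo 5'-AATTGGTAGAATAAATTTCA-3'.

Base counts: C=1, T=7, G=3, A=9
So N_AT = 16 and N_GC = 4.
Tm = 2(16) + 4(4) = 32 + 16 = 48°C

48°C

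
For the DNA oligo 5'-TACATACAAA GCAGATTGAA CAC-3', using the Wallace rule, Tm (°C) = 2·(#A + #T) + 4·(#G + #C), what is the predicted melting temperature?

A=11, T=4, G=3, C=5
A+T = 15, G+C = 8
Tm = 2×15 + 4×8 = 62°C

62°C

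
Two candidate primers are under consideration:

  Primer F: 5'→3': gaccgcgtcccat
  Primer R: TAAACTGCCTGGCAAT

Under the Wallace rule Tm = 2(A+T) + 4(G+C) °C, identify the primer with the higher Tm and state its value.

Primer F: A+T=4, G+C=9 → Tm = 2(4)+4(9) = 44°C
Primer R: A+T=9, G+C=7 → Tm = 2(9)+4(7) = 46°C
44°C vs 46°C → primer R is higher.

Primer R, 46°C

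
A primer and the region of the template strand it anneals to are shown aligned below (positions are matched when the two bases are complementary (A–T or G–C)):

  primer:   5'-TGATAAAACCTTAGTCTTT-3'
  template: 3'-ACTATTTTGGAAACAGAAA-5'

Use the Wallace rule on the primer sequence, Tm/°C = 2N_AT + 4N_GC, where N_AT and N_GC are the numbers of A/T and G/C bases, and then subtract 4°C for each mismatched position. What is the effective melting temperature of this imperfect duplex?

44°C

Primer base counts: A=6, T=8, G=2, C=3 → A+T=14, G+C=5
Perfect-match Tm = 2(14) + 4(5) = 28 + 20 = 48°C
Mismatches (positions where the bases are not complementary): 1 (at position 13)
Effective Tm = 48 − 1×4 = 48 − 4 = 44°C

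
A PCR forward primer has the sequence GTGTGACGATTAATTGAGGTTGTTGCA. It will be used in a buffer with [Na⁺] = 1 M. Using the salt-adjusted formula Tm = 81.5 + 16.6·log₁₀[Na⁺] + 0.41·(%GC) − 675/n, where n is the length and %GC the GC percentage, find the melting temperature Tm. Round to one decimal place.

73.2°C

Length n = 27. Base counts: G=9, T=10, A=6, C=2
G+C = 11, so %GC = 11/27 × 100 = 40.741%
Salt term: 16.6 × (0) = 0
GC term: 0.41 × 40.741 = 16.704; length term: −675/27 = −25
Tm = 81.5 + (0) + 16.704 − 25 = 73.204 → 73.2°C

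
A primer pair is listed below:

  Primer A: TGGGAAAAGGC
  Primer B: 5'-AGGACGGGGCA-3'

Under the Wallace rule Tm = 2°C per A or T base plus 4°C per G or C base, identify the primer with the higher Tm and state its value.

Primer B, 38°C

Primer A: A+T=5, G+C=6 → Tm = 2(5)+4(6) = 34°C
Primer B: A+T=3, G+C=8 → Tm = 2(3)+4(8) = 38°C
34°C vs 38°C → primer B is higher.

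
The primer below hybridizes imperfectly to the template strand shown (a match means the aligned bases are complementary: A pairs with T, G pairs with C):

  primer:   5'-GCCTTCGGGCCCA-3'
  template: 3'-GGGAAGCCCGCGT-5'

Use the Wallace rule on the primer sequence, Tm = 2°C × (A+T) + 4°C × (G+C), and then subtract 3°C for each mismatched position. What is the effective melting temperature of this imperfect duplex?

40°C

Primer base counts: A=1, T=2, G=4, C=6 → A+T=3, G+C=10
Perfect-match Tm = 2(3) + 4(10) = 6 + 40 = 46°C
Mismatches (positions where the bases are not complementary): 2 (at positions 1, 11)
Effective Tm = 46 − 2×3 = 46 − 6 = 40°C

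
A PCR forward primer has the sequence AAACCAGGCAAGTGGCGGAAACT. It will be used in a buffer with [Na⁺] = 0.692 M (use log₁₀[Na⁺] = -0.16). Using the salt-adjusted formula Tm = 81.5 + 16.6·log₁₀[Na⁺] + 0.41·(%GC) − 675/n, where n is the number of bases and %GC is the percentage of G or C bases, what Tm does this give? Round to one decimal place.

Length n = 23. G=7, A=9, T=2, C=5
G+C = 12, so %GC = 12/23 × 100 = 52.174%
Salt term: 16.6 × (-0.16) = -2.656
GC term: 0.41 × 52.174 = 21.391; length term: −675/23 = −29.348
Tm = 81.5 + (-2.656) + 21.391 − 29.348 = 70.887 → 70.9°C

70.9°C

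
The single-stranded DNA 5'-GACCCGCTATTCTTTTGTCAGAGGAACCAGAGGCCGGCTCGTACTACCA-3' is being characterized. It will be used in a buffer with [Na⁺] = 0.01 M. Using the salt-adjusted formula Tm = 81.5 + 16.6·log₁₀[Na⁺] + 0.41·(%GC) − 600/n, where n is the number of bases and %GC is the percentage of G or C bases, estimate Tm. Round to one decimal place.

58.6°C

Length n = 49. Scanning the sequence gives G=12, C=15, T=11, A=11.
G+C = 27, so %GC = 27/49 × 100 = 55.102%
Salt term: 16.6 × (-2) = -33.2
GC term: 0.41 × 55.102 = 22.592; length term: −600/49 = −12.245
Tm = 81.5 + (-33.2) + 22.592 − 12.245 = 58.647 → 58.6°C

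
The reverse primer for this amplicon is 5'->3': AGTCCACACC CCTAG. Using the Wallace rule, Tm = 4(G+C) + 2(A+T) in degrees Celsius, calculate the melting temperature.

48°C

Base counts: A=4, G=2, C=7, T=2
AT pairs contribute 6, GC pairs contribute 9.
Tm = 2×6 + 4×9 = 48°C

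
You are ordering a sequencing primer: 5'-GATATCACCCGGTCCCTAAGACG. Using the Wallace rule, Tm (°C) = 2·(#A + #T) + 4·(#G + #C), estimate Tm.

Counting bases: A=6, C=8, T=4, G=5
A+T = 10, G+C = 13
Tm = 4·13 + 2·10 = 52 + 20 = 72°C

72°C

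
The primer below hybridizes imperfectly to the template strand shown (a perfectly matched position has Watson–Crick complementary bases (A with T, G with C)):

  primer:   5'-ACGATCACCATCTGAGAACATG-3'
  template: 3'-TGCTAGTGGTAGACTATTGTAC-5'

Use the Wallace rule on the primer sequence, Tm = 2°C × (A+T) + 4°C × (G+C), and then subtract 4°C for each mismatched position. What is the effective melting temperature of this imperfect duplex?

Primer base counts: A=8, T=4, G=4, C=6 → A+T=12, G+C=10
Perfect-match Tm = 2(12) + 4(10) = 24 + 40 = 64°C
Mismatches (positions where the bases are not complementary): 1 (at position 16)
Effective Tm = 64 − 1×4 = 64 − 4 = 60°C

60°C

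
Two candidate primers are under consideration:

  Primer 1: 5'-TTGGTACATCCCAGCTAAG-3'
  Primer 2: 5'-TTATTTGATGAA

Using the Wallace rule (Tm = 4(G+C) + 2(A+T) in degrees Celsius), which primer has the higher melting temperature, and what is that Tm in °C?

Primer 1: A+T=10, G+C=9 → Tm = 2(10)+4(9) = 56°C
Primer 2: A+T=10, G+C=2 → Tm = 2(10)+4(2) = 28°C
56°C vs 28°C → primer 1 is higher.

Primer 1, 56°C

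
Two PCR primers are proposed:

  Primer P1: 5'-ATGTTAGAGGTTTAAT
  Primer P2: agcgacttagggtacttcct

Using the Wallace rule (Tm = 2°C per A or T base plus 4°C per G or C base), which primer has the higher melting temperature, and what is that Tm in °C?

Primer P1: A+T=12, G+C=4 → Tm = 2(12)+4(4) = 40°C
Primer P2: A+T=10, G+C=10 → Tm = 2(10)+4(10) = 60°C
40°C vs 60°C → primer P2 is higher.

Primer P2, 60°C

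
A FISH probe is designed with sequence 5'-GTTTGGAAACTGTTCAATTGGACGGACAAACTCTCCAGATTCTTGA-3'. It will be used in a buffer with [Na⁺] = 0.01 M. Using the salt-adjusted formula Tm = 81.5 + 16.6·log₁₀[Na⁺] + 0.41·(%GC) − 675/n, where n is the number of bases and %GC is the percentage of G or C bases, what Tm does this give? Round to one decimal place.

Length n = 46. C=9, A=13, G=10, T=14
G+C = 19, so %GC = 19/46 × 100 = 41.304%
Salt term: 16.6 × (-2) = -33.2
GC term: 0.41 × 41.304 = 16.935; length term: −675/46 = −14.674
Tm = 81.5 + (-33.2) + 16.935 − 14.674 = 50.561 → 50.6°C

50.6°C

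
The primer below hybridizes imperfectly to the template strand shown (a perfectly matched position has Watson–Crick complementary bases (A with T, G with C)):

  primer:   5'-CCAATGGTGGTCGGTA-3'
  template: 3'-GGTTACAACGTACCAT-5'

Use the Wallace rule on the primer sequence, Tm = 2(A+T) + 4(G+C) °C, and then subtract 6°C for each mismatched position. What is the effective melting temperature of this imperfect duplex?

Primer base counts: A=3, T=4, G=6, C=3 → A+T=7, G+C=9
Perfect-match Tm = 2(7) + 4(9) = 14 + 36 = 50°C
Mismatches (positions where the bases are not complementary): 4 (at positions 7, 10, 11, 12)
Effective Tm = 50 − 4×6 = 50 − 24 = 26°C

26°C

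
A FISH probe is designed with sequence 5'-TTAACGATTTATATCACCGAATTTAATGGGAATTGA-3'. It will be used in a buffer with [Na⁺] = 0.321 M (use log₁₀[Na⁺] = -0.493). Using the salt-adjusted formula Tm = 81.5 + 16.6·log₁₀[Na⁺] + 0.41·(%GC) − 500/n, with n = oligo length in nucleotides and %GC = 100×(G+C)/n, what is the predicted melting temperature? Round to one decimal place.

Length n = 36. Counting bases: C=4, G=6, A=13, T=13
G+C = 10, so %GC = 10/36 × 100 = 27.778%
Salt term: 16.6 × (-0.493) = -8.184
GC term: 0.41 × 27.778 = 11.389; length term: −500/36 = −13.889
Tm = 81.5 + (-8.184) + 11.389 − 13.889 = 70.816 → 70.8°C

70.8°C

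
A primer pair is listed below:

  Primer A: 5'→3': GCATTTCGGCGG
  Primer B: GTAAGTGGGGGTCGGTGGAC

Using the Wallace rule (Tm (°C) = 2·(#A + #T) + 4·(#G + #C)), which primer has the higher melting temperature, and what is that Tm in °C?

Primer A: A+T=4, G+C=8 → Tm = 2(4)+4(8) = 40°C
Primer B: A+T=7, G+C=13 → Tm = 2(7)+4(13) = 66°C
40°C vs 66°C → primer B is higher.

Primer B, 66°C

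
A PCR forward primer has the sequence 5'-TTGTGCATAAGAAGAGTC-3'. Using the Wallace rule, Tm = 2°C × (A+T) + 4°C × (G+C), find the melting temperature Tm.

50°C

Base counts: C=2, T=5, G=5, A=6
AT pairs contribute 11, GC pairs contribute 7.
Tm = 2×11 + 4×7 = 50°C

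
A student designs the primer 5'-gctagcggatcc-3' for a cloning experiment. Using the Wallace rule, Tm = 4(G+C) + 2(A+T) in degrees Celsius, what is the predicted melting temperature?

Scanning the sequence gives G=4, A=2, T=2, C=4.
So N_AT = 4 and N_GC = 8.
Tm = 4·8 + 2·4 = 32 + 8 = 40°C

40°C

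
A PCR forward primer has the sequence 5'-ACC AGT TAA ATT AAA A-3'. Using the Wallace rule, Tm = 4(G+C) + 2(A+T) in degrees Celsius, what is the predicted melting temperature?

38°C

T=4, G=1, C=2, A=9
AT pairs contribute 13, GC pairs contribute 3.
Tm = 2×13 + 4×3 = 38°C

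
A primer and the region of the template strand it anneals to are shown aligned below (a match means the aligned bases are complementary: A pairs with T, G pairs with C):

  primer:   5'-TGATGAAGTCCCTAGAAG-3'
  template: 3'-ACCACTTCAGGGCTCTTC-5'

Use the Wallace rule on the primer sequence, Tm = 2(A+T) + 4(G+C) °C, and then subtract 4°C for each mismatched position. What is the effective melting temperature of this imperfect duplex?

44°C

Primer base counts: A=6, T=4, G=5, C=3 → A+T=10, G+C=8
Perfect-match Tm = 2(10) + 4(8) = 20 + 32 = 52°C
Mismatches (positions where the bases are not complementary): 2 (at positions 3, 13)
Effective Tm = 52 − 2×4 = 52 − 8 = 44°C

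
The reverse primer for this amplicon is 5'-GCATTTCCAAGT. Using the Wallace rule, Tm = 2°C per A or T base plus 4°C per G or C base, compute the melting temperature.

34°C

Base counts: A=3, T=4, G=2, C=3
A+T = 7, G+C = 5
Tm = 2(7) + 4(5) = 14 + 20 = 34°C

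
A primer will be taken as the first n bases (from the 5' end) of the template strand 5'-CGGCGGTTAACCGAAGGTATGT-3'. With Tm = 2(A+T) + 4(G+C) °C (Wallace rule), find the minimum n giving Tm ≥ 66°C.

n = 21

First 20 bases: CGGCGGTTAACCGAAGGTAT → Tm = 62°C (< 66°C)
First 21 bases: CGGCGGTTAACCGAAGGTATG → Tm = 66°C (≥ 66°C)
Each additional base adds 2°C (A/T) or 4°C (G/C), so Tm is non-decreasing in n; n = 21 is the first length to reach 66°C.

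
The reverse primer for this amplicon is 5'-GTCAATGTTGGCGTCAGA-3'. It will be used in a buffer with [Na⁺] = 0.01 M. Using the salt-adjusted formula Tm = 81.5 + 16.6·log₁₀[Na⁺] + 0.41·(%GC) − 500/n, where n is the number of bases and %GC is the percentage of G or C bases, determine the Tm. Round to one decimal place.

41.0°C

Length n = 18. Base counts: G=6, T=5, C=3, A=4
G+C = 9, so %GC = 9/18 × 100 = 50%
Salt term: 16.6 × (-2) = -33.2
GC term: 0.41 × 50 = 20.5; length term: −500/18 = −27.778
Tm = 81.5 + (-33.2) + 20.5 − 27.778 = 41.022 → 41.0°C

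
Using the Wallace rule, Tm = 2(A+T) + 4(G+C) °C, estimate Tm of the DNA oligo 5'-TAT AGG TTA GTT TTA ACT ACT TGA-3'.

Base counts: C=2, A=7, G=4, T=11
AT pairs contribute 18, GC pairs contribute 6.
Tm = 4·6 + 2·18 = 24 + 36 = 60°C

60°C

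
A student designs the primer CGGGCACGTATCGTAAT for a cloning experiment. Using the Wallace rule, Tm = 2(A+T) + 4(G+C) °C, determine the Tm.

52°C

Base counts: T=4, G=5, A=4, C=4
So N_AT = 8 and N_GC = 9.
Tm = 2×8 + 4×9 = 52°C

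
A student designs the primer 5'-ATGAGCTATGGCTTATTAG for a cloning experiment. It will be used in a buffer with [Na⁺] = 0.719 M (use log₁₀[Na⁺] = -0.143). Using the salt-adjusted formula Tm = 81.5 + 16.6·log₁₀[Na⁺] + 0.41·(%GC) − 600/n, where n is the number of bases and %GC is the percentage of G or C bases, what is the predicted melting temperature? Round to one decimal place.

Length n = 19. Counting bases: T=7, C=2, G=5, A=5
G+C = 7, so %GC = 7/19 × 100 = 36.842%
Salt term: 16.6 × (-0.143) = -2.374
GC term: 0.41 × 36.842 = 15.105; length term: −600/19 = −31.579
Tm = 81.5 + (-2.374) + 15.105 − 31.579 = 62.652 → 62.7°C

62.7°C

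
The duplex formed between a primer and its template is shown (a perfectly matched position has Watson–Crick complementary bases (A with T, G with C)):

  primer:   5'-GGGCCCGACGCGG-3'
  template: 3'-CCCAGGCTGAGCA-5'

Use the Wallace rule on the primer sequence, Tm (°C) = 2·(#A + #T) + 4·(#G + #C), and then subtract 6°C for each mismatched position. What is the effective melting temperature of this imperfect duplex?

Primer base counts: A=1, T=0, G=7, C=5 → A+T=1, G+C=12
Perfect-match Tm = 2(1) + 4(12) = 2 + 48 = 50°C
Mismatches (positions where the bases are not complementary): 3 (at positions 4, 10, 13)
Effective Tm = 50 − 3×6 = 50 − 18 = 32°C

32°C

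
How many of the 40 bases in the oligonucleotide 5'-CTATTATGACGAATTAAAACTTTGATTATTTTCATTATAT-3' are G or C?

C=4, A=14, G=3, T=19
Total G or C: 3 + 4 = 7

7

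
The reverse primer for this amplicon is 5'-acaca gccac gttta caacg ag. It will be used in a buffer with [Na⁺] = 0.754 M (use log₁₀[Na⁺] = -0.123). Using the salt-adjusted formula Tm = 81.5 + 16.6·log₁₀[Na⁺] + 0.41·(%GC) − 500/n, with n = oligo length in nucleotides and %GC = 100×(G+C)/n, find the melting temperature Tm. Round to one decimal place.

77.2°C

Length n = 22. Base counts: C=7, T=3, G=4, A=8
G+C = 11, so %GC = 11/22 × 100 = 50%
Salt term: 16.6 × (-0.123) = -2.042
GC term: 0.41 × 50 = 20.5; length term: −500/22 = −22.727
Tm = 81.5 + (-2.042) + 20.5 − 22.727 = 77.231 → 77.2°C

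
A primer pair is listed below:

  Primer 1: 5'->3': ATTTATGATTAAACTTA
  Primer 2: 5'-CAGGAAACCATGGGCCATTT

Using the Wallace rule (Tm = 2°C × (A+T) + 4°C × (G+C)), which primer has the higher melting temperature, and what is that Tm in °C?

Primer 2, 60°C

Primer 1: A+T=15, G+C=2 → Tm = 2(15)+4(2) = 38°C
Primer 2: A+T=10, G+C=10 → Tm = 2(10)+4(10) = 60°C
38°C vs 60°C → primer 2 is higher.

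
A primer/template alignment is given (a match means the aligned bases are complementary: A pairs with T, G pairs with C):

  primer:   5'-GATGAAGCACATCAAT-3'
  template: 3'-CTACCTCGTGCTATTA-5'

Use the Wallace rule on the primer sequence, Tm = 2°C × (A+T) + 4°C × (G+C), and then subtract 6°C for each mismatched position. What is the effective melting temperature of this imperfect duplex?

20°C

Primer base counts: A=7, T=3, G=3, C=3 → A+T=10, G+C=6
Perfect-match Tm = 2(10) + 4(6) = 20 + 24 = 44°C
Mismatches (positions where the bases are not complementary): 4 (at positions 5, 11, 12, 13)
Effective Tm = 44 − 4×6 = 44 − 24 = 20°C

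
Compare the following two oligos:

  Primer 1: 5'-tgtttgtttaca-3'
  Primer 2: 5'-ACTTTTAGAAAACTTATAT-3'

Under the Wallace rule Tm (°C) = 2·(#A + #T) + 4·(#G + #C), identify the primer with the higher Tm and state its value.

Primer 2, 44°C

Primer 1: A+T=9, G+C=3 → Tm = 2(9)+4(3) = 30°C
Primer 2: A+T=16, G+C=3 → Tm = 2(16)+4(3) = 44°C
30°C vs 44°C → primer 2 is higher.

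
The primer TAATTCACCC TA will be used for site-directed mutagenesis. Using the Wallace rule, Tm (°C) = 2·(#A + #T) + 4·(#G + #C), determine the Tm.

32°C

A=4, C=4, G=0, T=4
A+T = 8, G+C = 4
Tm = 4·4 + 2·8 = 16 + 16 = 32°C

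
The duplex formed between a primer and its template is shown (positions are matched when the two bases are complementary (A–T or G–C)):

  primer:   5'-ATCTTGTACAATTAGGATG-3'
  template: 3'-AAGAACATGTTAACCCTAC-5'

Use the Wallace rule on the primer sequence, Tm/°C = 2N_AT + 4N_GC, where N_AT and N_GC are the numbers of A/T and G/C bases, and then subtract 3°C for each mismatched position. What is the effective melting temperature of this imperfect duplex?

44°C

Primer base counts: A=6, T=7, G=4, C=2 → A+T=13, G+C=6
Perfect-match Tm = 2(13) + 4(6) = 26 + 24 = 50°C
Mismatches (positions where the bases are not complementary): 2 (at positions 1, 14)
Effective Tm = 50 − 2×3 = 50 − 6 = 44°C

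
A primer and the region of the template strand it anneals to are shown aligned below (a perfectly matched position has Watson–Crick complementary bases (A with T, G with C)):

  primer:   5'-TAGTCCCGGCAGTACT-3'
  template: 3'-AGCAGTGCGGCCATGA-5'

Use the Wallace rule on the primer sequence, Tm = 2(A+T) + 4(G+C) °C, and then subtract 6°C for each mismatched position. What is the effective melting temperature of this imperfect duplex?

Primer base counts: A=3, T=4, G=4, C=5 → A+T=7, G+C=9
Perfect-match Tm = 2(7) + 4(9) = 14 + 36 = 50°C
Mismatches (positions where the bases are not complementary): 4 (at positions 2, 6, 9, 11)
Effective Tm = 50 − 4×6 = 50 − 24 = 26°C

26°C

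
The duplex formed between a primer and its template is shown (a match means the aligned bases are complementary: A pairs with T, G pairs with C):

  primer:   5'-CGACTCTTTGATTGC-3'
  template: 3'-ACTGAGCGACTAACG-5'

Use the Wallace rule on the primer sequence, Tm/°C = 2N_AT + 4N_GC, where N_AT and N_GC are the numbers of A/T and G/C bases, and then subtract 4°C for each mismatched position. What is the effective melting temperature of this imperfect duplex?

Primer base counts: A=2, T=6, G=3, C=4 → A+T=8, G+C=7
Perfect-match Tm = 2(8) + 4(7) = 16 + 28 = 44°C
Mismatches (positions where the bases are not complementary): 3 (at positions 1, 7, 8)
Effective Tm = 44 − 3×4 = 44 − 12 = 32°C

32°C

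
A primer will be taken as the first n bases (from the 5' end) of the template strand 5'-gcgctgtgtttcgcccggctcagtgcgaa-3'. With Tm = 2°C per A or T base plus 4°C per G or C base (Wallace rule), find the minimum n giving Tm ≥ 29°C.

First 8 bases: GCGCTGTG → Tm = 28°C (< 29°C)
First 9 bases: GCGCTGTGT → Tm = 30°C (≥ 29°C)
Each additional base adds 2°C (A/T) or 4°C (G/C), so Tm is non-decreasing in n; n = 9 is the first length to reach 29°C.

n = 9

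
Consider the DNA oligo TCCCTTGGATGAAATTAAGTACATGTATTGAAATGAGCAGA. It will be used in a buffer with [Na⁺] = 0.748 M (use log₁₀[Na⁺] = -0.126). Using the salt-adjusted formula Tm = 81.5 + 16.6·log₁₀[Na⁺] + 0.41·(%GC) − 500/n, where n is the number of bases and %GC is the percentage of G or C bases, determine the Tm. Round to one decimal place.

81.2°C

Length n = 41. Scanning the sequence gives T=12, A=15, G=9, C=5.
G+C = 14, so %GC = 14/41 × 100 = 34.146%
Salt term: 16.6 × (-0.126) = -2.092
GC term: 0.41 × 34.146 = 14; length term: −500/41 = −12.195
Tm = 81.5 + (-2.092) + 14 − 12.195 = 81.213 → 81.2°C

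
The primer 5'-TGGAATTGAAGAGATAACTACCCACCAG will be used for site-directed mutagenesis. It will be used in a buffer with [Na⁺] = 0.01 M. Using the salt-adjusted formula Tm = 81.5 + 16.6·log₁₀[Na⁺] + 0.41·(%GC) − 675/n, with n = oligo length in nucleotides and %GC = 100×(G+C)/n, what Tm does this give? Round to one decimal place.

Length n = 28. Base counts: C=6, T=5, A=11, G=6
G+C = 12, so %GC = 12/28 × 100 = 42.857%
Salt term: 16.6 × (-2) = -33.2
GC term: 0.41 × 42.857 = 17.571; length term: −675/28 = −24.107
Tm = 81.5 + (-33.2) + 17.571 − 24.107 = 41.764 → 41.8°C

41.8°C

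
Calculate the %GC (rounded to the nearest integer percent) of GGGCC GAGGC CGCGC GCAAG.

G=10, T=0, A=3, C=7
G+C = 10 + 7 = 17 out of 20 bases
%GC = 17/20 × 100 = 85% ≈ 85%

85%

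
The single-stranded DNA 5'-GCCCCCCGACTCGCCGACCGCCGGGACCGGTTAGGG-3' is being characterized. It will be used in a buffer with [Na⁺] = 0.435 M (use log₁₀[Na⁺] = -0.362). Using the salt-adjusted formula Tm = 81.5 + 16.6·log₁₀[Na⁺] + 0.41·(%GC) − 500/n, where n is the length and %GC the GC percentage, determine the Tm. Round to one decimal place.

Length n = 36. Counting bases: A=4, G=13, T=3, C=16
G+C = 29, so %GC = 29/36 × 100 = 80.556%
Salt term: 16.6 × (-0.362) = -6.009
GC term: 0.41 × 80.556 = 33.028; length term: −500/36 = −13.889
Tm = 81.5 + (-6.009) + 33.028 − 13.889 = 94.63 → 94.6°C

94.6°C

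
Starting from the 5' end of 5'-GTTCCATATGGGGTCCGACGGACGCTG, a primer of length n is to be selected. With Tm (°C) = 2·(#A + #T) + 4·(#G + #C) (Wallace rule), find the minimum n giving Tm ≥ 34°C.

First 11 bases: GTTCCATATGG → Tm = 32°C (< 34°C)
First 12 bases: GTTCCATATGGG → Tm = 36°C (≥ 34°C)
Since every base adds ≥2°C, Tm only increases with n, so the threshold is first crossed at n = 12.

n = 12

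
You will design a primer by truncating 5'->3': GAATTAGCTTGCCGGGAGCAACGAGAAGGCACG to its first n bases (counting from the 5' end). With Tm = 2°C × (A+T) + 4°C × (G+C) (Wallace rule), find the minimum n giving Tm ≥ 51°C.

n = 17

First 16 bases: GAATTAGCTTGCCGGG → Tm = 50°C (< 51°C)
First 17 bases: GAATTAGCTTGCCGGGA → Tm = 52°C (≥ 51°C)
Each additional base adds 2°C (A/T) or 4°C (G/C), so Tm is non-decreasing in n; n = 17 is the first length to reach 51°C.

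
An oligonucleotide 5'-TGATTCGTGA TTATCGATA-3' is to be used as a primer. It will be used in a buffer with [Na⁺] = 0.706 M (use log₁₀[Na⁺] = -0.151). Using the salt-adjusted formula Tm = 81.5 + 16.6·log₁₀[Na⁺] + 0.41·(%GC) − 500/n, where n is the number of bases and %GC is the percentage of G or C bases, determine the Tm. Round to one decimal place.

65.6°C

Length n = 19. Counting bases: G=4, A=5, C=2, T=8
G+C = 6, so %GC = 6/19 × 100 = 31.579%
Salt term: 16.6 × (-0.151) = -2.507
GC term: 0.41 × 31.579 = 12.947; length term: −500/19 = −26.316
Tm = 81.5 + (-2.507) + 12.947 − 26.316 = 65.624 → 65.6°C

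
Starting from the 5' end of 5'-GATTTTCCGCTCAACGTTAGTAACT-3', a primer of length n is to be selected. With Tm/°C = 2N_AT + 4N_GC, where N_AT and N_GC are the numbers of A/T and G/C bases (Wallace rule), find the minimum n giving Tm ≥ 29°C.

n = 10

First 9 bases: GATTTTCCG → Tm = 26°C (< 29°C)
First 10 bases: GATTTTCCGC → Tm = 30°C (≥ 29°C)
Each additional base adds 2°C (A/T) or 4°C (G/C), so Tm is non-decreasing in n; n = 10 is the first length to reach 29°C.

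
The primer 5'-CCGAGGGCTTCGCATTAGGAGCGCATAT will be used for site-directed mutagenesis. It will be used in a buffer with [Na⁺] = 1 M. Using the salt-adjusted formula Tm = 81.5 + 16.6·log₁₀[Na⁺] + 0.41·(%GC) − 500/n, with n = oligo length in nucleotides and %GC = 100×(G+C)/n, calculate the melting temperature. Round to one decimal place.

87.1°C

Length n = 28. T=6, G=9, A=6, C=7
G+C = 16, so %GC = 16/28 × 100 = 57.143%
Salt term: 16.6 × (0) = 0
GC term: 0.41 × 57.143 = 23.429; length term: −500/28 = −17.857
Tm = 81.5 + (0) + 23.429 − 17.857 = 87.072 → 87.1°C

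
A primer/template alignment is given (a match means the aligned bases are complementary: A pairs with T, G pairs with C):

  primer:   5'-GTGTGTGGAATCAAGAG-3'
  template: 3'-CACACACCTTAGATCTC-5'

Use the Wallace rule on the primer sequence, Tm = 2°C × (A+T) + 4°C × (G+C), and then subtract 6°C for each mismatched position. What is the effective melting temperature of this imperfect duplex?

44°C

Primer base counts: A=5, T=4, G=7, C=1 → A+T=9, G+C=8
Perfect-match Tm = 2(9) + 4(8) = 18 + 32 = 50°C
Mismatches (positions where the bases are not complementary): 1 (at position 13)
Effective Tm = 50 − 1×6 = 50 − 6 = 44°C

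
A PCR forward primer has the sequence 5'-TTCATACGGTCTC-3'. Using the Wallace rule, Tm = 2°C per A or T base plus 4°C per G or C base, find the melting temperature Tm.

Counting bases: T=5, A=2, C=4, G=2
So N_AT = 7 and N_GC = 6.
Tm = 2(7) + 4(6) = 14 + 24 = 38°C

38°C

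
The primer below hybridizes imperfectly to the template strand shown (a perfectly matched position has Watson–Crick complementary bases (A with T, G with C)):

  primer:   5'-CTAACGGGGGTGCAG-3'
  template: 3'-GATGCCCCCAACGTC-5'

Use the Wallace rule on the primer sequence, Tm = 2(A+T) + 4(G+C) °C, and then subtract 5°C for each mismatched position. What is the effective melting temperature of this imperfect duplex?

35°C

Primer base counts: A=3, T=2, G=7, C=3 → A+T=5, G+C=10
Perfect-match Tm = 2(5) + 4(10) = 10 + 40 = 50°C
Mismatches (positions where the bases are not complementary): 3 (at positions 4, 5, 10)
Effective Tm = 50 − 3×5 = 50 − 15 = 35°C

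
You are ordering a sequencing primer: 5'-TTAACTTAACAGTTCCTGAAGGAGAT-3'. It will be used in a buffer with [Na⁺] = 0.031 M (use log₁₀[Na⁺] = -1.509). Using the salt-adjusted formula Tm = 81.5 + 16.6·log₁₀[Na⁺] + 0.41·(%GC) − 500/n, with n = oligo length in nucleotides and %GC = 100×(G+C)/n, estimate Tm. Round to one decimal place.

51.4°C

Length n = 26. Scanning the sequence gives G=5, A=9, T=8, C=4.
G+C = 9, so %GC = 9/26 × 100 = 34.615%
Salt term: 16.6 × (-1.509) = -25.049
GC term: 0.41 × 34.615 = 14.192; length term: −500/26 = −19.231
Tm = 81.5 + (-25.049) + 14.192 − 19.231 = 51.412 → 51.4°C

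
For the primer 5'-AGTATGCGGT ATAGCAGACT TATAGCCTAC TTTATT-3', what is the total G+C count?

Scanning the sequence gives C=6, G=7, T=13, A=10.
G+C = 7 + 6 = 13

13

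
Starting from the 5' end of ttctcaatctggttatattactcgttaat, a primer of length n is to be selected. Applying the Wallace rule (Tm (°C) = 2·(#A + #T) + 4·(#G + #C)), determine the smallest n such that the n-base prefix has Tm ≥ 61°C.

n = 24

First 23 bases: TTCTCAATCTGGTTATATTACTC → Tm = 60°C (< 61°C)
First 24 bases: TTCTCAATCTGGTTATATTACTCG → Tm = 64°C (≥ 61°C)
Since every base adds ≥2°C, Tm only increases with n, so the threshold is first crossed at n = 24.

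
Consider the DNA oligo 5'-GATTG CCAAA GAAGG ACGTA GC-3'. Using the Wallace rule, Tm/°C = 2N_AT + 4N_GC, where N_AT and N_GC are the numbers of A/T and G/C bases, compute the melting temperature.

Counting bases: C=4, G=7, T=3, A=8
So N_AT = 11 and N_GC = 11.
Tm = 2(11) + 4(11) = 22 + 44 = 66°C

66°C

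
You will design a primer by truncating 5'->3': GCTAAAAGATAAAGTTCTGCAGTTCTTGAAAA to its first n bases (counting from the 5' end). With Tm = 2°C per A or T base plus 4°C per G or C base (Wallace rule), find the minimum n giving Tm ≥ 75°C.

n = 28

First 27 bases: GCTAAAAGATAAAGTTCTGCAGTTCTT → Tm = 72°C (< 75°C)
First 28 bases: GCTAAAAGATAAAGTTCTGCAGTTCTTG → Tm = 76°C (≥ 75°C)
Since every base adds ≥2°C, Tm only increases with n, so the threshold is first crossed at n = 28.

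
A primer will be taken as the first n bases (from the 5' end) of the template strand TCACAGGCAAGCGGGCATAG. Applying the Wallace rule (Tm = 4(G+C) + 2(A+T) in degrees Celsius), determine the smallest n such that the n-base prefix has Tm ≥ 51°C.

n = 16

First 15 bases: TCACAGGCAAGCGGG → Tm = 50°C (< 51°C)
First 16 bases: TCACAGGCAAGCGGGC → Tm = 54°C (≥ 51°C)
Each additional base adds 2°C (A/T) or 4°C (G/C), so Tm is non-decreasing in n; n = 16 is the first length to reach 51°C.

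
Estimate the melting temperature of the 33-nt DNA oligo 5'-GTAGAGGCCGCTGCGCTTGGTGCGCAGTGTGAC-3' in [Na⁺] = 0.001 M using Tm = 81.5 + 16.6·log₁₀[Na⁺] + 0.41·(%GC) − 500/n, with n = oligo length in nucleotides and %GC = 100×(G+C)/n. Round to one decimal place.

Length n = 33. Base counts: G=14, A=4, T=7, C=8
G+C = 22, so %GC = 22/33 × 100 = 66.667%
Salt term: 16.6 × (-3) = -49.8
GC term: 0.41 × 66.667 = 27.333; length term: −500/33 = −15.152
Tm = 81.5 + (-49.8) + 27.333 − 15.152 = 43.881 → 43.9°C

43.9°C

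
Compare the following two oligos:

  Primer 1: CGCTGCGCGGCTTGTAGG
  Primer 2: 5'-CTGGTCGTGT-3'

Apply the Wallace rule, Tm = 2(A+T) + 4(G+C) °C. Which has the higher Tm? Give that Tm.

Primer 1, 62°C

Primer 1: A+T=5, G+C=13 → Tm = 2(5)+4(13) = 62°C
Primer 2: A+T=4, G+C=6 → Tm = 2(4)+4(6) = 32°C
62°C vs 32°C → primer 1 is higher.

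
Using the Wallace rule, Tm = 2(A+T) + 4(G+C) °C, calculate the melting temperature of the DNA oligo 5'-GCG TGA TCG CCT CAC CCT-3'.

Counting bases: G=4, T=4, A=2, C=8
AT pairs contribute 6, GC pairs contribute 12.
Tm = 2×6 + 4×12 = 60°C

60°C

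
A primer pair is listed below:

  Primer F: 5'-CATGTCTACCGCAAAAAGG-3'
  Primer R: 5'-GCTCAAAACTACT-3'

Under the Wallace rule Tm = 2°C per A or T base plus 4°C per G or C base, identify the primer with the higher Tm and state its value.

Primer F: A+T=10, G+C=9 → Tm = 2(10)+4(9) = 56°C
Primer R: A+T=8, G+C=5 → Tm = 2(8)+4(5) = 36°C
56°C vs 36°C → primer F is higher.

Primer F, 56°C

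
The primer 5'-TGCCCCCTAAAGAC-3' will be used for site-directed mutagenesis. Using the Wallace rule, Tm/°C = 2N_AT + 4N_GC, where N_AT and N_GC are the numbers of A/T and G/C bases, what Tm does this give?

Base counts: G=2, C=6, T=2, A=4
A+T = 6, G+C = 8
Tm = 2×6 + 4×8 = 44°C

44°C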